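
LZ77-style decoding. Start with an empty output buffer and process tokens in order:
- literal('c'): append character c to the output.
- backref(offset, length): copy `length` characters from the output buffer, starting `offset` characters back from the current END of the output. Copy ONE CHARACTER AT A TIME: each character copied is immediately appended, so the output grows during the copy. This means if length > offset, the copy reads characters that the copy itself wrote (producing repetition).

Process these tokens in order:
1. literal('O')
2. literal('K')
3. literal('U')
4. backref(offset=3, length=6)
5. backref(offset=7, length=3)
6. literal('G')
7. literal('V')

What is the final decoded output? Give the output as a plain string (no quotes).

Token 1: literal('O'). Output: "O"
Token 2: literal('K'). Output: "OK"
Token 3: literal('U'). Output: "OKU"
Token 4: backref(off=3, len=6) (overlapping!). Copied 'OKUOKU' from pos 0. Output: "OKUOKUOKU"
Token 5: backref(off=7, len=3). Copied 'UOK' from pos 2. Output: "OKUOKUOKUUOK"
Token 6: literal('G'). Output: "OKUOKUOKUUOKG"
Token 7: literal('V'). Output: "OKUOKUOKUUOKGV"

Answer: OKUOKUOKUUOKGV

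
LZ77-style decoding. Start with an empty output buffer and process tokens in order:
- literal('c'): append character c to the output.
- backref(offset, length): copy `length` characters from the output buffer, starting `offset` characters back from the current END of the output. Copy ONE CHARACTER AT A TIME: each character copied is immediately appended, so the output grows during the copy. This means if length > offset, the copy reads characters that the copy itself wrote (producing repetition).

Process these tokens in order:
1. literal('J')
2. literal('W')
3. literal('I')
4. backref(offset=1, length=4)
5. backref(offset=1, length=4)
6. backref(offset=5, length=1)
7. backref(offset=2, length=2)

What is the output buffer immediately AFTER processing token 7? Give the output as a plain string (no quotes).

Answer: JWIIIIIIIIIIII

Derivation:
Token 1: literal('J'). Output: "J"
Token 2: literal('W'). Output: "JW"
Token 3: literal('I'). Output: "JWI"
Token 4: backref(off=1, len=4) (overlapping!). Copied 'IIII' from pos 2. Output: "JWIIIII"
Token 5: backref(off=1, len=4) (overlapping!). Copied 'IIII' from pos 6. Output: "JWIIIIIIIII"
Token 6: backref(off=5, len=1). Copied 'I' from pos 6. Output: "JWIIIIIIIIII"
Token 7: backref(off=2, len=2). Copied 'II' from pos 10. Output: "JWIIIIIIIIIIII"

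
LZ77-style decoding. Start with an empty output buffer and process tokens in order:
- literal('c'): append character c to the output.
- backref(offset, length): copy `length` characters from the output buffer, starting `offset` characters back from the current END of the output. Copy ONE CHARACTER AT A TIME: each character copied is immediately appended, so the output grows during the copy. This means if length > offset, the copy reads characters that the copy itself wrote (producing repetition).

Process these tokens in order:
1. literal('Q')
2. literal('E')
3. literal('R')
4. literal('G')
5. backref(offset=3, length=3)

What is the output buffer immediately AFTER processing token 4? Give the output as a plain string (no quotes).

Answer: QERG

Derivation:
Token 1: literal('Q'). Output: "Q"
Token 2: literal('E'). Output: "QE"
Token 3: literal('R'). Output: "QER"
Token 4: literal('G'). Output: "QERG"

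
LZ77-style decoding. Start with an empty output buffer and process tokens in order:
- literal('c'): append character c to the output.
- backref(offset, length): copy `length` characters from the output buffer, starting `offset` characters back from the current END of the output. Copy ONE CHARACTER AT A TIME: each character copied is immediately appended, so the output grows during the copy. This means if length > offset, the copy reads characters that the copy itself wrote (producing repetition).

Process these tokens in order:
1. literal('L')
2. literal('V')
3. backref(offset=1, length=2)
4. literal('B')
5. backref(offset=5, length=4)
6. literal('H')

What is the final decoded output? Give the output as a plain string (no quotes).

Answer: LVVVBLVVVH

Derivation:
Token 1: literal('L'). Output: "L"
Token 2: literal('V'). Output: "LV"
Token 3: backref(off=1, len=2) (overlapping!). Copied 'VV' from pos 1. Output: "LVVV"
Token 4: literal('B'). Output: "LVVVB"
Token 5: backref(off=5, len=4). Copied 'LVVV' from pos 0. Output: "LVVVBLVVV"
Token 6: literal('H'). Output: "LVVVBLVVVH"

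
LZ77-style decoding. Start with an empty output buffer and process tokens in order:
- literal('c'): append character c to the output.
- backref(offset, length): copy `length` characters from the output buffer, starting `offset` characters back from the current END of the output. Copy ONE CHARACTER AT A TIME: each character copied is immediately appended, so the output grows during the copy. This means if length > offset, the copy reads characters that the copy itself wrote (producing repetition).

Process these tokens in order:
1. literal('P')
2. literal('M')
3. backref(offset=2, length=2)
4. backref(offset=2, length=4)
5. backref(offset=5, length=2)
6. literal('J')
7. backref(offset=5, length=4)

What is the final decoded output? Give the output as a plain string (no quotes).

Token 1: literal('P'). Output: "P"
Token 2: literal('M'). Output: "PM"
Token 3: backref(off=2, len=2). Copied 'PM' from pos 0. Output: "PMPM"
Token 4: backref(off=2, len=4) (overlapping!). Copied 'PMPM' from pos 2. Output: "PMPMPMPM"
Token 5: backref(off=5, len=2). Copied 'MP' from pos 3. Output: "PMPMPMPMMP"
Token 6: literal('J'). Output: "PMPMPMPMMPJ"
Token 7: backref(off=5, len=4). Copied 'PMMP' from pos 6. Output: "PMPMPMPMMPJPMMP"

Answer: PMPMPMPMMPJPMMP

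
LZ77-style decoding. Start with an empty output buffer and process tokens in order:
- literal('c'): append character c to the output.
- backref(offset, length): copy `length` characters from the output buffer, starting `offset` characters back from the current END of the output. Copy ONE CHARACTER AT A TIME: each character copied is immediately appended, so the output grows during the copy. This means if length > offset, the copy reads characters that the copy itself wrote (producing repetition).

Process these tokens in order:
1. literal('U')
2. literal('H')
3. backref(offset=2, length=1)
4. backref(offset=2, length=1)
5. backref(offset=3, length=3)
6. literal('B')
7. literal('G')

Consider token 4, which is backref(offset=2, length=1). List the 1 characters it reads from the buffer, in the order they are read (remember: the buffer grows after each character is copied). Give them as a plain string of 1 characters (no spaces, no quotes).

Token 1: literal('U'). Output: "U"
Token 2: literal('H'). Output: "UH"
Token 3: backref(off=2, len=1). Copied 'U' from pos 0. Output: "UHU"
Token 4: backref(off=2, len=1). Buffer before: "UHU" (len 3)
  byte 1: read out[1]='H', append. Buffer now: "UHUH"

Answer: H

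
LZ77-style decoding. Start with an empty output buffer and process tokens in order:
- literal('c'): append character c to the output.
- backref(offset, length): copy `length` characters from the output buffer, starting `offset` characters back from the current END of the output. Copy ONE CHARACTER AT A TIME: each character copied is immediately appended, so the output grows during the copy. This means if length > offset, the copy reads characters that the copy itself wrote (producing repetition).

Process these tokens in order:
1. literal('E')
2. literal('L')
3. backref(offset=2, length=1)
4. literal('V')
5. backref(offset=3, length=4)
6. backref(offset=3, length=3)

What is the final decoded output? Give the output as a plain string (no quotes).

Token 1: literal('E'). Output: "E"
Token 2: literal('L'). Output: "EL"
Token 3: backref(off=2, len=1). Copied 'E' from pos 0. Output: "ELE"
Token 4: literal('V'). Output: "ELEV"
Token 5: backref(off=3, len=4) (overlapping!). Copied 'LEVL' from pos 1. Output: "ELEVLEVL"
Token 6: backref(off=3, len=3). Copied 'EVL' from pos 5. Output: "ELEVLEVLEVL"

Answer: ELEVLEVLEVL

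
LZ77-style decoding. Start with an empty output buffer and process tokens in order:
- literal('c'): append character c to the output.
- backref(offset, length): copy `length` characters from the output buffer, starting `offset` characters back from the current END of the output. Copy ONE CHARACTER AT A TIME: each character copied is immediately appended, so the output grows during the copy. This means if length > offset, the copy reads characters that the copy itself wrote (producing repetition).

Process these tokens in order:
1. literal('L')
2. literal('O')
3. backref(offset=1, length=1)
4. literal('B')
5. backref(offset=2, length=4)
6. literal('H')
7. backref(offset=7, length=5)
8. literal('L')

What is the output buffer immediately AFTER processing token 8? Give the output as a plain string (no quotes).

Answer: LOOBOBOBHOBOBOL

Derivation:
Token 1: literal('L'). Output: "L"
Token 2: literal('O'). Output: "LO"
Token 3: backref(off=1, len=1). Copied 'O' from pos 1. Output: "LOO"
Token 4: literal('B'). Output: "LOOB"
Token 5: backref(off=2, len=4) (overlapping!). Copied 'OBOB' from pos 2. Output: "LOOBOBOB"
Token 6: literal('H'). Output: "LOOBOBOBH"
Token 7: backref(off=7, len=5). Copied 'OBOBO' from pos 2. Output: "LOOBOBOBHOBOBO"
Token 8: literal('L'). Output: "LOOBOBOBHOBOBOL"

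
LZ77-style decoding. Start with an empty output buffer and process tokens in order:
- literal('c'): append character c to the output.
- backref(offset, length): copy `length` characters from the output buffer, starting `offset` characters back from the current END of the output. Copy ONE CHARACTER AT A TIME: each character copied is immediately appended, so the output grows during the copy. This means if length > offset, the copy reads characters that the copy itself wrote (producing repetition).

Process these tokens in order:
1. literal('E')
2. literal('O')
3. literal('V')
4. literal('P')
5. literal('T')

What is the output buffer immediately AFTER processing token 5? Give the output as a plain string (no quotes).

Token 1: literal('E'). Output: "E"
Token 2: literal('O'). Output: "EO"
Token 3: literal('V'). Output: "EOV"
Token 4: literal('P'). Output: "EOVP"
Token 5: literal('T'). Output: "EOVPT"

Answer: EOVPT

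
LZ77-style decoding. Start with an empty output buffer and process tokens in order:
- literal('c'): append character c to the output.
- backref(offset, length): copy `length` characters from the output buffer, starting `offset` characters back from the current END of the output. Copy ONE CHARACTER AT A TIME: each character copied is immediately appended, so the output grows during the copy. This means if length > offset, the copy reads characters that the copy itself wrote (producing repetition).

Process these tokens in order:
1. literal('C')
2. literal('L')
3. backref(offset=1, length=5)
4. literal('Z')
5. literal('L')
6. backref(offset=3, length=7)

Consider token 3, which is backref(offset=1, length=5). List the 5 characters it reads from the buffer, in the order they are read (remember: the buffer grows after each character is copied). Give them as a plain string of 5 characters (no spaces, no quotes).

Answer: LLLLL

Derivation:
Token 1: literal('C'). Output: "C"
Token 2: literal('L'). Output: "CL"
Token 3: backref(off=1, len=5). Buffer before: "CL" (len 2)
  byte 1: read out[1]='L', append. Buffer now: "CLL"
  byte 2: read out[2]='L', append. Buffer now: "CLLL"
  byte 3: read out[3]='L', append. Buffer now: "CLLLL"
  byte 4: read out[4]='L', append. Buffer now: "CLLLLL"
  byte 5: read out[5]='L', append. Buffer now: "CLLLLLL"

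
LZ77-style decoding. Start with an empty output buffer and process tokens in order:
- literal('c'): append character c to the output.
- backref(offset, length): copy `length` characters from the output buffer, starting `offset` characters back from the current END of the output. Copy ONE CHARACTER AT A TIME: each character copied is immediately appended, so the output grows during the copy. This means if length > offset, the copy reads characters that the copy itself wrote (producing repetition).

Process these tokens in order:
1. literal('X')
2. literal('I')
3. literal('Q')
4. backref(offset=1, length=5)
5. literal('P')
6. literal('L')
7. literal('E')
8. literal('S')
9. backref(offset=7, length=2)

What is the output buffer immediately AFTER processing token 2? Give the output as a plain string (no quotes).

Token 1: literal('X'). Output: "X"
Token 2: literal('I'). Output: "XI"

Answer: XI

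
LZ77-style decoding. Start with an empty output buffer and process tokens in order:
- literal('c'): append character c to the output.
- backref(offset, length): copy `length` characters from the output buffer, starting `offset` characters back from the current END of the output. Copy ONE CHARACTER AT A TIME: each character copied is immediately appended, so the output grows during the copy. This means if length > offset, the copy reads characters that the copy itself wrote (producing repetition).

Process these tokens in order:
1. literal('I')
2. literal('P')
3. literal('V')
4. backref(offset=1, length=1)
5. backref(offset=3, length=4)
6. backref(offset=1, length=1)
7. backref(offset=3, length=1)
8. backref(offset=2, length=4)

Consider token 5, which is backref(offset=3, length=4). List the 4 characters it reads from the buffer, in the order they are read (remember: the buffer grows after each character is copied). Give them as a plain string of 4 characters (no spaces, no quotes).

Token 1: literal('I'). Output: "I"
Token 2: literal('P'). Output: "IP"
Token 3: literal('V'). Output: "IPV"
Token 4: backref(off=1, len=1). Copied 'V' from pos 2. Output: "IPVV"
Token 5: backref(off=3, len=4). Buffer before: "IPVV" (len 4)
  byte 1: read out[1]='P', append. Buffer now: "IPVVP"
  byte 2: read out[2]='V', append. Buffer now: "IPVVPV"
  byte 3: read out[3]='V', append. Buffer now: "IPVVPVV"
  byte 4: read out[4]='P', append. Buffer now: "IPVVPVVP"

Answer: PVVP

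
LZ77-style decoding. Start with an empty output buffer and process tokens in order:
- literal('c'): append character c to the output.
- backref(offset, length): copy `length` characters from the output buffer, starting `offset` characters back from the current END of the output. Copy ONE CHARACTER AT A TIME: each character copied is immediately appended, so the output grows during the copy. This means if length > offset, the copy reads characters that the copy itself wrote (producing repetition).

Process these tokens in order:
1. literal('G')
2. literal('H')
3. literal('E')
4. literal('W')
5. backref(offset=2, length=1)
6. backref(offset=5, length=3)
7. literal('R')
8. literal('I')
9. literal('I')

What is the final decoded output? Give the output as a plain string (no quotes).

Token 1: literal('G'). Output: "G"
Token 2: literal('H'). Output: "GH"
Token 3: literal('E'). Output: "GHE"
Token 4: literal('W'). Output: "GHEW"
Token 5: backref(off=2, len=1). Copied 'E' from pos 2. Output: "GHEWE"
Token 6: backref(off=5, len=3). Copied 'GHE' from pos 0. Output: "GHEWEGHE"
Token 7: literal('R'). Output: "GHEWEGHER"
Token 8: literal('I'). Output: "GHEWEGHERI"
Token 9: literal('I'). Output: "GHEWEGHERII"

Answer: GHEWEGHERII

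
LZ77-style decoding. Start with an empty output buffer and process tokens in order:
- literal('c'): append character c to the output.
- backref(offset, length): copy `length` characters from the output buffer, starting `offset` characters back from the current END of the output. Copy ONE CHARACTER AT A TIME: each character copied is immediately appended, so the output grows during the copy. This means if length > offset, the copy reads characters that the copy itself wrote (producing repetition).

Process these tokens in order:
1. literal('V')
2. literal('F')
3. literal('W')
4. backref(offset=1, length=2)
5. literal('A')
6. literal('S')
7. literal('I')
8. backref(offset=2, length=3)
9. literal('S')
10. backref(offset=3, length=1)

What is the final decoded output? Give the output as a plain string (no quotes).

Answer: VFWWWASISISSI

Derivation:
Token 1: literal('V'). Output: "V"
Token 2: literal('F'). Output: "VF"
Token 3: literal('W'). Output: "VFW"
Token 4: backref(off=1, len=2) (overlapping!). Copied 'WW' from pos 2. Output: "VFWWW"
Token 5: literal('A'). Output: "VFWWWA"
Token 6: literal('S'). Output: "VFWWWAS"
Token 7: literal('I'). Output: "VFWWWASI"
Token 8: backref(off=2, len=3) (overlapping!). Copied 'SIS' from pos 6. Output: "VFWWWASISIS"
Token 9: literal('S'). Output: "VFWWWASISISS"
Token 10: backref(off=3, len=1). Copied 'I' from pos 9. Output: "VFWWWASISISSI"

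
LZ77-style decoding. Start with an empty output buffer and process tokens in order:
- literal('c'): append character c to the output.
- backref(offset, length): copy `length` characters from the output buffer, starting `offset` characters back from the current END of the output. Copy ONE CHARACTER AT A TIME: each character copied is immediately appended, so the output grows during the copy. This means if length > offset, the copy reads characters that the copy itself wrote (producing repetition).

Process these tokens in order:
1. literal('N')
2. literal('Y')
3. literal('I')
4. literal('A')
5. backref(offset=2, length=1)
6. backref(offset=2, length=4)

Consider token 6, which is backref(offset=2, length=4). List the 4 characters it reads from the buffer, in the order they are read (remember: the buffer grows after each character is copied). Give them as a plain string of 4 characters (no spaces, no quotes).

Answer: AIAI

Derivation:
Token 1: literal('N'). Output: "N"
Token 2: literal('Y'). Output: "NY"
Token 3: literal('I'). Output: "NYI"
Token 4: literal('A'). Output: "NYIA"
Token 5: backref(off=2, len=1). Copied 'I' from pos 2. Output: "NYIAI"
Token 6: backref(off=2, len=4). Buffer before: "NYIAI" (len 5)
  byte 1: read out[3]='A', append. Buffer now: "NYIAIA"
  byte 2: read out[4]='I', append. Buffer now: "NYIAIAI"
  byte 3: read out[5]='A', append. Buffer now: "NYIAIAIA"
  byte 4: read out[6]='I', append. Buffer now: "NYIAIAIAI"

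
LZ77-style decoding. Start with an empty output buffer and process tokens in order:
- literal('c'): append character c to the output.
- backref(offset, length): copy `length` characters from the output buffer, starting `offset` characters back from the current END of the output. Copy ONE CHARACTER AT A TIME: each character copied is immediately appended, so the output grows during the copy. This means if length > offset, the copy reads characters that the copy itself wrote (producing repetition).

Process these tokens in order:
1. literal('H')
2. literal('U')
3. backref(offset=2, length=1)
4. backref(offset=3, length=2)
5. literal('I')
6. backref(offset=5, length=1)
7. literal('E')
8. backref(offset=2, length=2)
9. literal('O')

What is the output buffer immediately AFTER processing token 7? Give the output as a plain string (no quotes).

Token 1: literal('H'). Output: "H"
Token 2: literal('U'). Output: "HU"
Token 3: backref(off=2, len=1). Copied 'H' from pos 0. Output: "HUH"
Token 4: backref(off=3, len=2). Copied 'HU' from pos 0. Output: "HUHHU"
Token 5: literal('I'). Output: "HUHHUI"
Token 6: backref(off=5, len=1). Copied 'U' from pos 1. Output: "HUHHUIU"
Token 7: literal('E'). Output: "HUHHUIUE"

Answer: HUHHUIUE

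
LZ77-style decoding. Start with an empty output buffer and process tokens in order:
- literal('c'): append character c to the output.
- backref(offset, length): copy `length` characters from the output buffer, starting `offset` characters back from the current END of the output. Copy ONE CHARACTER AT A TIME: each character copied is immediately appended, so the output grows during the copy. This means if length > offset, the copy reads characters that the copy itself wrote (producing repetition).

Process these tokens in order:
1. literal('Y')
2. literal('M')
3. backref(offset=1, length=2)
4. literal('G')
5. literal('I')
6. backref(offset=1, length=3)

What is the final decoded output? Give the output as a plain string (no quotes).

Token 1: literal('Y'). Output: "Y"
Token 2: literal('M'). Output: "YM"
Token 3: backref(off=1, len=2) (overlapping!). Copied 'MM' from pos 1. Output: "YMMM"
Token 4: literal('G'). Output: "YMMMG"
Token 5: literal('I'). Output: "YMMMGI"
Token 6: backref(off=1, len=3) (overlapping!). Copied 'III' from pos 5. Output: "YMMMGIIII"

Answer: YMMMGIIII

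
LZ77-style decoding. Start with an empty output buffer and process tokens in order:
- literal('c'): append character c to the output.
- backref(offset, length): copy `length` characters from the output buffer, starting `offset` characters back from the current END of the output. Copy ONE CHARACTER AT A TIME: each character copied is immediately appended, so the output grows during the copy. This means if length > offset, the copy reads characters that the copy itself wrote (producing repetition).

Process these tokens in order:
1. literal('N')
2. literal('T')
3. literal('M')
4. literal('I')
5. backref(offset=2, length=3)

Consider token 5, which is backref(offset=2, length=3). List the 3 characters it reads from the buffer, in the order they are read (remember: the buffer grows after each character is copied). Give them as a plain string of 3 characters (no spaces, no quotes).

Token 1: literal('N'). Output: "N"
Token 2: literal('T'). Output: "NT"
Token 3: literal('M'). Output: "NTM"
Token 4: literal('I'). Output: "NTMI"
Token 5: backref(off=2, len=3). Buffer before: "NTMI" (len 4)
  byte 1: read out[2]='M', append. Buffer now: "NTMIM"
  byte 2: read out[3]='I', append. Buffer now: "NTMIMI"
  byte 3: read out[4]='M', append. Buffer now: "NTMIMIM"

Answer: MIM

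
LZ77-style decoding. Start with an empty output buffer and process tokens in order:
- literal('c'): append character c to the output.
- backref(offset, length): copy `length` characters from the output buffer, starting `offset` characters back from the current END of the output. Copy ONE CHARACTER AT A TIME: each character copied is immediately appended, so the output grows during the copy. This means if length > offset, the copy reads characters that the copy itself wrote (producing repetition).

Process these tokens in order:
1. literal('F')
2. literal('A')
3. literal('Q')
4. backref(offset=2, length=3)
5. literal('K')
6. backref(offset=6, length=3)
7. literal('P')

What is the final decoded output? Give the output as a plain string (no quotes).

Token 1: literal('F'). Output: "F"
Token 2: literal('A'). Output: "FA"
Token 3: literal('Q'). Output: "FAQ"
Token 4: backref(off=2, len=3) (overlapping!). Copied 'AQA' from pos 1. Output: "FAQAQA"
Token 5: literal('K'). Output: "FAQAQAK"
Token 6: backref(off=6, len=3). Copied 'AQA' from pos 1. Output: "FAQAQAKAQA"
Token 7: literal('P'). Output: "FAQAQAKAQAP"

Answer: FAQAQAKAQAP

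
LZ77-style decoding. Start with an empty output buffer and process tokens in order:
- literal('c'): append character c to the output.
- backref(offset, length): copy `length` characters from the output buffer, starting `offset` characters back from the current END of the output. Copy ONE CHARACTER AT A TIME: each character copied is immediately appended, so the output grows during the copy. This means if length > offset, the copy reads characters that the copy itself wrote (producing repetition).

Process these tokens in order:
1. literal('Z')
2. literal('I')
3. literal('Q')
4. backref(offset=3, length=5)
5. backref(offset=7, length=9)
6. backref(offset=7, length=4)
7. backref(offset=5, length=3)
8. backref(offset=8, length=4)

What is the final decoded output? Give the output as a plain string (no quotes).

Token 1: literal('Z'). Output: "Z"
Token 2: literal('I'). Output: "ZI"
Token 3: literal('Q'). Output: "ZIQ"
Token 4: backref(off=3, len=5) (overlapping!). Copied 'ZIQZI' from pos 0. Output: "ZIQZIQZI"
Token 5: backref(off=7, len=9) (overlapping!). Copied 'IQZIQZIIQ' from pos 1. Output: "ZIQZIQZIIQZIQZIIQ"
Token 6: backref(off=7, len=4). Copied 'ZIQZ' from pos 10. Output: "ZIQZIQZIIQZIQZIIQZIQZ"
Token 7: backref(off=5, len=3). Copied 'QZI' from pos 16. Output: "ZIQZIQZIIQZIQZIIQZIQZQZI"
Token 8: backref(off=8, len=4). Copied 'QZIQ' from pos 16. Output: "ZIQZIQZIIQZIQZIIQZIQZQZIQZIQ"

Answer: ZIQZIQZIIQZIQZIIQZIQZQZIQZIQ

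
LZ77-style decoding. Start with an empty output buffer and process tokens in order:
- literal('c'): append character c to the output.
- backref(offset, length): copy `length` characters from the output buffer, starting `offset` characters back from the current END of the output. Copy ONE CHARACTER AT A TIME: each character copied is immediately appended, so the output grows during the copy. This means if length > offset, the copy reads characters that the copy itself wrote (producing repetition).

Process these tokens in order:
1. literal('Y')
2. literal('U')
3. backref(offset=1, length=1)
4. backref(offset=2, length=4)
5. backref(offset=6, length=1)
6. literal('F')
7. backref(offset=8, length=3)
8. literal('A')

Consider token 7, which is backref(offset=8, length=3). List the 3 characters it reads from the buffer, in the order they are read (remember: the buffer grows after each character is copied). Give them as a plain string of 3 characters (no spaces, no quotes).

Token 1: literal('Y'). Output: "Y"
Token 2: literal('U'). Output: "YU"
Token 3: backref(off=1, len=1). Copied 'U' from pos 1. Output: "YUU"
Token 4: backref(off=2, len=4) (overlapping!). Copied 'UUUU' from pos 1. Output: "YUUUUUU"
Token 5: backref(off=6, len=1). Copied 'U' from pos 1. Output: "YUUUUUUU"
Token 6: literal('F'). Output: "YUUUUUUUF"
Token 7: backref(off=8, len=3). Buffer before: "YUUUUUUUF" (len 9)
  byte 1: read out[1]='U', append. Buffer now: "YUUUUUUUFU"
  byte 2: read out[2]='U', append. Buffer now: "YUUUUUUUFUU"
  byte 3: read out[3]='U', append. Buffer now: "YUUUUUUUFUUU"

Answer: UUU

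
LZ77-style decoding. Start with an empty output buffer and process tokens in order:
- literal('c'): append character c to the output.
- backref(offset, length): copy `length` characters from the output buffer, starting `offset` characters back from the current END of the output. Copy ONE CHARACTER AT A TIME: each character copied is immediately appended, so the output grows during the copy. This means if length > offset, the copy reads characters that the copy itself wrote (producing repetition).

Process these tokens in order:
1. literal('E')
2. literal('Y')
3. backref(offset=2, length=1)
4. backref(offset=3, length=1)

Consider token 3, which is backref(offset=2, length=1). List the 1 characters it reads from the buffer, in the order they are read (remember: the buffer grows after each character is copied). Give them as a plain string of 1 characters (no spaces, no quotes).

Token 1: literal('E'). Output: "E"
Token 2: literal('Y'). Output: "EY"
Token 3: backref(off=2, len=1). Buffer before: "EY" (len 2)
  byte 1: read out[0]='E', append. Buffer now: "EYE"

Answer: E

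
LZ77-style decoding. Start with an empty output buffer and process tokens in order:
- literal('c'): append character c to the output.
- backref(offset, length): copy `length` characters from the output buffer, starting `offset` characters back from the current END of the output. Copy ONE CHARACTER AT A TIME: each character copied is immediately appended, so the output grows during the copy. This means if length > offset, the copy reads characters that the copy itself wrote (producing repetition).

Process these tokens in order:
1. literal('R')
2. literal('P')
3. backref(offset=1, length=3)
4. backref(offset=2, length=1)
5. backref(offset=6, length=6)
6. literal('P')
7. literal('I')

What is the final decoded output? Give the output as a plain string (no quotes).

Answer: RPPPPPRPPPPPPI

Derivation:
Token 1: literal('R'). Output: "R"
Token 2: literal('P'). Output: "RP"
Token 3: backref(off=1, len=3) (overlapping!). Copied 'PPP' from pos 1. Output: "RPPPP"
Token 4: backref(off=2, len=1). Copied 'P' from pos 3. Output: "RPPPPP"
Token 5: backref(off=6, len=6). Copied 'RPPPPP' from pos 0. Output: "RPPPPPRPPPPP"
Token 6: literal('P'). Output: "RPPPPPRPPPPPP"
Token 7: literal('I'). Output: "RPPPPPRPPPPPPI"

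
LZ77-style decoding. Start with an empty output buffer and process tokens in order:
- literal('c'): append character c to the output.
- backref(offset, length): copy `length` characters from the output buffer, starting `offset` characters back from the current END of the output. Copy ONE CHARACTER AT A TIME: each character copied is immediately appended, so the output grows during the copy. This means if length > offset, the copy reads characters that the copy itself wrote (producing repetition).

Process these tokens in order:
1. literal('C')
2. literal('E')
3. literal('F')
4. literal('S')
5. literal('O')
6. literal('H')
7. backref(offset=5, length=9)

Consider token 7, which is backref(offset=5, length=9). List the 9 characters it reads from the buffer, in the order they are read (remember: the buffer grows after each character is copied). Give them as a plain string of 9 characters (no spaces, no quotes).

Token 1: literal('C'). Output: "C"
Token 2: literal('E'). Output: "CE"
Token 3: literal('F'). Output: "CEF"
Token 4: literal('S'). Output: "CEFS"
Token 5: literal('O'). Output: "CEFSO"
Token 6: literal('H'). Output: "CEFSOH"
Token 7: backref(off=5, len=9). Buffer before: "CEFSOH" (len 6)
  byte 1: read out[1]='E', append. Buffer now: "CEFSOHE"
  byte 2: read out[2]='F', append. Buffer now: "CEFSOHEF"
  byte 3: read out[3]='S', append. Buffer now: "CEFSOHEFS"
  byte 4: read out[4]='O', append. Buffer now: "CEFSOHEFSO"
  byte 5: read out[5]='H', append. Buffer now: "CEFSOHEFSOH"
  byte 6: read out[6]='E', append. Buffer now: "CEFSOHEFSOHE"
  byte 7: read out[7]='F', append. Buffer now: "CEFSOHEFSOHEF"
  byte 8: read out[8]='S', append. Buffer now: "CEFSOHEFSOHEFS"
  byte 9: read out[9]='O', append. Buffer now: "CEFSOHEFSOHEFSO"

Answer: EFSOHEFSO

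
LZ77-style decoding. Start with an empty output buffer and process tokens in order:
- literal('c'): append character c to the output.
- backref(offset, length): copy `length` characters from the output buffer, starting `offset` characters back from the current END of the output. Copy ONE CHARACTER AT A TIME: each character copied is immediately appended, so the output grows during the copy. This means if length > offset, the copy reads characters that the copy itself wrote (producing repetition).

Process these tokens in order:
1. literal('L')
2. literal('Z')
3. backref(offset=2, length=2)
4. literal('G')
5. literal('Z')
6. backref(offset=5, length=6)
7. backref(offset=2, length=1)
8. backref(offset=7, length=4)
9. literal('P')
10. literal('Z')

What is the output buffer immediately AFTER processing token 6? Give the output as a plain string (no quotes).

Token 1: literal('L'). Output: "L"
Token 2: literal('Z'). Output: "LZ"
Token 3: backref(off=2, len=2). Copied 'LZ' from pos 0. Output: "LZLZ"
Token 4: literal('G'). Output: "LZLZG"
Token 5: literal('Z'). Output: "LZLZGZ"
Token 6: backref(off=5, len=6) (overlapping!). Copied 'ZLZGZZ' from pos 1. Output: "LZLZGZZLZGZZ"

Answer: LZLZGZZLZGZZ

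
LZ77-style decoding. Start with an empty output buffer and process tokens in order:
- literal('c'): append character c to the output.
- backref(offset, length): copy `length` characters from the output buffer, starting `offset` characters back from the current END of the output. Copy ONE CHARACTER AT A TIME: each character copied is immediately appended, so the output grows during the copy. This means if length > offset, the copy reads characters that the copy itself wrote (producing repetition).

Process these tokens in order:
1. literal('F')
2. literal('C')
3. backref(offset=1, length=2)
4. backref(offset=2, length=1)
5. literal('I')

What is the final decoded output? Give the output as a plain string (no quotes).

Token 1: literal('F'). Output: "F"
Token 2: literal('C'). Output: "FC"
Token 3: backref(off=1, len=2) (overlapping!). Copied 'CC' from pos 1. Output: "FCCC"
Token 4: backref(off=2, len=1). Copied 'C' from pos 2. Output: "FCCCC"
Token 5: literal('I'). Output: "FCCCCI"

Answer: FCCCCI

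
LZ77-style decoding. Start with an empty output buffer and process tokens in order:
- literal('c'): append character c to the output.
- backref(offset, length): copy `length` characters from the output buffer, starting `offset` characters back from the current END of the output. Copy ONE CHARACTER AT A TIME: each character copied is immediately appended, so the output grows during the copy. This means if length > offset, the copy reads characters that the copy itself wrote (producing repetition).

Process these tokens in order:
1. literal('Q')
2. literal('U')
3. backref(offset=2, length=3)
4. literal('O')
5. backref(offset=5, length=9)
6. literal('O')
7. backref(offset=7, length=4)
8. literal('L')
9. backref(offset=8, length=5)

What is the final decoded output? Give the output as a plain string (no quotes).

Token 1: literal('Q'). Output: "Q"
Token 2: literal('U'). Output: "QU"
Token 3: backref(off=2, len=3) (overlapping!). Copied 'QUQ' from pos 0. Output: "QUQUQ"
Token 4: literal('O'). Output: "QUQUQO"
Token 5: backref(off=5, len=9) (overlapping!). Copied 'UQUQOUQUQ' from pos 1. Output: "QUQUQOUQUQOUQUQ"
Token 6: literal('O'). Output: "QUQUQOUQUQOUQUQO"
Token 7: backref(off=7, len=4). Copied 'QOUQ' from pos 9. Output: "QUQUQOUQUQOUQUQOQOUQ"
Token 8: literal('L'). Output: "QUQUQOUQUQOUQUQOQOUQL"
Token 9: backref(off=8, len=5). Copied 'UQOQO' from pos 13. Output: "QUQUQOUQUQOUQUQOQOUQLUQOQO"

Answer: QUQUQOUQUQOUQUQOQOUQLUQOQO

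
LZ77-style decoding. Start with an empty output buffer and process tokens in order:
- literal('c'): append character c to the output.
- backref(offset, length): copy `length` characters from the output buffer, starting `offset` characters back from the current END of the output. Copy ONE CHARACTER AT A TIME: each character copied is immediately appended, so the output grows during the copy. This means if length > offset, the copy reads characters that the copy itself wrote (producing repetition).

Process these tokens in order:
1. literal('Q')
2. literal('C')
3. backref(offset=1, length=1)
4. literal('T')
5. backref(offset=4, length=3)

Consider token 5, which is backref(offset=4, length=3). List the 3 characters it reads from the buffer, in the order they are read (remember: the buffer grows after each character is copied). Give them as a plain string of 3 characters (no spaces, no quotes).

Token 1: literal('Q'). Output: "Q"
Token 2: literal('C'). Output: "QC"
Token 3: backref(off=1, len=1). Copied 'C' from pos 1. Output: "QCC"
Token 4: literal('T'). Output: "QCCT"
Token 5: backref(off=4, len=3). Buffer before: "QCCT" (len 4)
  byte 1: read out[0]='Q', append. Buffer now: "QCCTQ"
  byte 2: read out[1]='C', append. Buffer now: "QCCTQC"
  byte 3: read out[2]='C', append. Buffer now: "QCCTQCC"

Answer: QCC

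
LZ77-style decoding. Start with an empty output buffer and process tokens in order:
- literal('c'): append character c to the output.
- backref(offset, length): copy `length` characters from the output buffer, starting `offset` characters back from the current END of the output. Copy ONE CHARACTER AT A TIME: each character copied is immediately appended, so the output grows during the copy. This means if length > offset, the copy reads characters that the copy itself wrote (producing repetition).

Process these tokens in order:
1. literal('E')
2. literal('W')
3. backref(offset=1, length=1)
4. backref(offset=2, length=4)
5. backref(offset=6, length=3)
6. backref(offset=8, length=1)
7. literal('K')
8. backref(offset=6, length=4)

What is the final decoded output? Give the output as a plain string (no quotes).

Token 1: literal('E'). Output: "E"
Token 2: literal('W'). Output: "EW"
Token 3: backref(off=1, len=1). Copied 'W' from pos 1. Output: "EWW"
Token 4: backref(off=2, len=4) (overlapping!). Copied 'WWWW' from pos 1. Output: "EWWWWWW"
Token 5: backref(off=6, len=3). Copied 'WWW' from pos 1. Output: "EWWWWWWWWW"
Token 6: backref(off=8, len=1). Copied 'W' from pos 2. Output: "EWWWWWWWWWW"
Token 7: literal('K'). Output: "EWWWWWWWWWWK"
Token 8: backref(off=6, len=4). Copied 'WWWW' from pos 6. Output: "EWWWWWWWWWWKWWWW"

Answer: EWWWWWWWWWWKWWWW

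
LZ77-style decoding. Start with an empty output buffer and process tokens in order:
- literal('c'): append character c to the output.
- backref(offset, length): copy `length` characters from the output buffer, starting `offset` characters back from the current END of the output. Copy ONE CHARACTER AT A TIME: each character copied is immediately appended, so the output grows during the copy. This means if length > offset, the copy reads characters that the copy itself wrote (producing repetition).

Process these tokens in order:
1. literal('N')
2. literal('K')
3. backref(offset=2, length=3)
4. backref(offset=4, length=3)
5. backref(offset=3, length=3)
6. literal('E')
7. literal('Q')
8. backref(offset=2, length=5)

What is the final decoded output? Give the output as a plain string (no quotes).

Token 1: literal('N'). Output: "N"
Token 2: literal('K'). Output: "NK"
Token 3: backref(off=2, len=3) (overlapping!). Copied 'NKN' from pos 0. Output: "NKNKN"
Token 4: backref(off=4, len=3). Copied 'KNK' from pos 1. Output: "NKNKNKNK"
Token 5: backref(off=3, len=3). Copied 'KNK' from pos 5. Output: "NKNKNKNKKNK"
Token 6: literal('E'). Output: "NKNKNKNKKNKE"
Token 7: literal('Q'). Output: "NKNKNKNKKNKEQ"
Token 8: backref(off=2, len=5) (overlapping!). Copied 'EQEQE' from pos 11. Output: "NKNKNKNKKNKEQEQEQE"

Answer: NKNKNKNKKNKEQEQEQE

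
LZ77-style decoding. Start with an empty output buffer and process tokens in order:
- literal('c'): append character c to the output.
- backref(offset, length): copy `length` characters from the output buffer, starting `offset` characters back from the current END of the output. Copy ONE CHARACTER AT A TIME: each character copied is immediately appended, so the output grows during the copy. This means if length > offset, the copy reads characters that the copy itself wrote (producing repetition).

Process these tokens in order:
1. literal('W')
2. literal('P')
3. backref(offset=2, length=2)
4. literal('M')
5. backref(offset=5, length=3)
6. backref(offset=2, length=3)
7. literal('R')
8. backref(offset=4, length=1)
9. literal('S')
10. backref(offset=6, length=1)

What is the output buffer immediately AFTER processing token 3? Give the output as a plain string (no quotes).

Token 1: literal('W'). Output: "W"
Token 2: literal('P'). Output: "WP"
Token 3: backref(off=2, len=2). Copied 'WP' from pos 0. Output: "WPWP"

Answer: WPWP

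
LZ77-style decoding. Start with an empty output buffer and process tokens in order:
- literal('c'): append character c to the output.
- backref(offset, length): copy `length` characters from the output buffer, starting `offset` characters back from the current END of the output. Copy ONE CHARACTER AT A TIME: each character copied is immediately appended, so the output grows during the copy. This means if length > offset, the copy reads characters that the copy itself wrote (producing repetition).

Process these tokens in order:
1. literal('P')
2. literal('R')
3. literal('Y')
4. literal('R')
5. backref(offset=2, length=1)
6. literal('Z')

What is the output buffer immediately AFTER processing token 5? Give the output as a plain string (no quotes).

Token 1: literal('P'). Output: "P"
Token 2: literal('R'). Output: "PR"
Token 3: literal('Y'). Output: "PRY"
Token 4: literal('R'). Output: "PRYR"
Token 5: backref(off=2, len=1). Copied 'Y' from pos 2. Output: "PRYRY"

Answer: PRYRY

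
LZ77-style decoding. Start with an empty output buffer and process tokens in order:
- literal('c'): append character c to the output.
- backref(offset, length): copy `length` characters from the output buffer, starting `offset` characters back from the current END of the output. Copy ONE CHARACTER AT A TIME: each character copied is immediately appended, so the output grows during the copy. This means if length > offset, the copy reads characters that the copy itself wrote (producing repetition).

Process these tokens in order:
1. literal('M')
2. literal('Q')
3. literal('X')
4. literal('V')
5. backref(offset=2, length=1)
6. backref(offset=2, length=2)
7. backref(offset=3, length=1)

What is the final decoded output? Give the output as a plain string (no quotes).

Answer: MQXVXVXX

Derivation:
Token 1: literal('M'). Output: "M"
Token 2: literal('Q'). Output: "MQ"
Token 3: literal('X'). Output: "MQX"
Token 4: literal('V'). Output: "MQXV"
Token 5: backref(off=2, len=1). Copied 'X' from pos 2. Output: "MQXVX"
Token 6: backref(off=2, len=2). Copied 'VX' from pos 3. Output: "MQXVXVX"
Token 7: backref(off=3, len=1). Copied 'X' from pos 4. Output: "MQXVXVXX"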